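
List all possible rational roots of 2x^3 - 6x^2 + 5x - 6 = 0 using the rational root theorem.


Rational root theorem: possible roots are ±p/q where:
  p divides the constant term (-6): p ∈ {1, 2, 3, 6}
  q divides the leading coefficient (2): q ∈ {1, 2}

All possible rational roots: -6, -3, -2, -3/2, -1, -1/2, 1/2, 1, 3/2, 2, 3, 6

-6, -3, -2, -3/2, -1, -1/2, 1/2, 1, 3/2, 2, 3, 6


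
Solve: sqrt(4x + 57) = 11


Square both sides: 4x + 57 = 11^2 = 121
4x = 121 - 57 = 64
x = 16
Check: sqrt(4*16 + 57) = sqrt(121) = 11 ✓

x = 16


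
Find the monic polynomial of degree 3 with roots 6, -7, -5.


A monic polynomial with roots 6, -7, -5 is:
p(x) = (x - 6)(x + 7)(x + 5)
After multiplying by (x - 6): x - 6
After multiplying by (x + 7): x^2 + x - 42
After multiplying by (x + 5): x^3 + 6x^2 - 37x - 210

x^3 + 6x^2 - 37x - 210


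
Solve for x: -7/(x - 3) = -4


Multiply both sides by (x - 3): -7 = -4(x - 3)
Distribute: -7 = -4x + 12
-4x = -7 - 12 = -19
x = 19/4

x = 19/4


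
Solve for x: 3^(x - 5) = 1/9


Express both sides with the same base.
1/9 = 3^(-2)
Since the bases match, equate exponents: x - 5 = -2
So x = -2 - (-5) = 3

x = 3


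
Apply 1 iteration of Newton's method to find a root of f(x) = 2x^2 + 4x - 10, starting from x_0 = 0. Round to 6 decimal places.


Newton's method: x_(n+1) = x_n - f(x_n)/f'(x_n)
f(x) = 2x^2 + 4x - 10
f'(x) = 4x + 4

Iteration 1:
  f(0.000000) = -10.000000
  f'(0.000000) = 4.000000
  x_1 = 0.000000 - (-10.000000)/(4.000000) = 2.500000

x_1 = 2.500000


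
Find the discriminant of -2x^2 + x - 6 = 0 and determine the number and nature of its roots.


For ax^2 + bx + c = 0, discriminant D = b^2 - 4ac
Here a = -2, b = 1, c = -6
D = (1)^2 - 4(-2)(-6) = 1 - 48 = -47

D = -47 < 0
The equation has no real roots (2 complex conjugate roots).

Discriminant = -47, no real roots (2 complex conjugate roots)


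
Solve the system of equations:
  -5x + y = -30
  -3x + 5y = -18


Using Cramer's rule:
Determinant D = (-5)(5) - (-3)(1) = -25 + 3 = -22
Dx = (-30)(5) - (-18)(1) = -150 + 18 = -132
Dy = (-5)(-18) - (-3)(-30) = 90 - 90 = 0
x = Dx/D = -132/-22 = 6
y = Dy/D = 0/-22 = 0

x = 6, y = 0


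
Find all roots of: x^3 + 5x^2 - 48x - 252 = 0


Let p(x) = x^3 + 5x^2 - 48x - 252. By the rational root theorem (leading coefficient 1), any rational root is an integer divisor of 252: try ±1, ±2, ... in turn.
Test x = 1: value = -294 ≠ 0.
Test x = -1: value = -200 ≠ 0.
Test x = 2: value = -320 ≠ 0.
Test x = -2: value = -144 ≠ 0.
Test x = 3: value = -324 ≠ 0.
Test x = -3: value = -90 ≠ 0.
Test x = 4: value = -300 ≠ 0.
Test x = -4: value = -44 ≠ 0.
Test x = 6: value = -144 ≠ 0.
Test x = -6: value = 0 ✓, so (x + 6) is a factor.
Synthetic division by (x + 6): bring down 1; 1(-6) + 5 = -1; (-1)(-6) - 48 = -42; (-42)(-6) - 252 = 0 → quotient x^2 - x - 42, remainder 0.
Solve the quadratic x^2 - x - 42 = 0: discriminant = (-1)^2 - 4(1)(-42) = 1 + 168 = 169.
sqrt(169) = 13, so x = (1 ± 13)/2: x = 7 or x = -6.
Collecting all roots found:

x = -6 (multiplicity 2), x = 7


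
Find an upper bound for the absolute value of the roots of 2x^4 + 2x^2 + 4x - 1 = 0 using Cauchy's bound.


Cauchy's bound: all roots r satisfy |r| <= 1 + max(|a_i/a_n|) for i = 0,...,n-1
where a_n is the leading coefficient.

Coefficients: [2, 0, 2, 4, -1]
Leading coefficient a_n = 2
Ratios |a_i/a_n|: 0, 1, 2, 1/2
Maximum ratio: 2
Cauchy's bound: |r| <= 1 + 2 = 3

Upper bound = 3


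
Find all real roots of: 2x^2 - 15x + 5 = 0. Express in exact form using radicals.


Using the quadratic formula: x = (-b ± sqrt(b^2 - 4ac)) / (2a)
Here a = 2, b = -15, c = 5
Discriminant = b^2 - 4ac = (-15)^2 - 4(2)(5) = 225 - 40 = 185
Since discriminant = 185 > 0, there are two real roots.
x = (15 ± sqrt(185)) / 4
Numerically: x ≈ 7.1504 or x ≈ 0.3496

x = (15 + sqrt(185)) / 4 or x = (15 - sqrt(185)) / 4


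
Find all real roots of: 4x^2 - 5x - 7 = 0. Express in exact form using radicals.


Using the quadratic formula: x = (-b ± sqrt(b^2 - 4ac)) / (2a)
Here a = 4, b = -5, c = -7
Discriminant = b^2 - 4ac = (-5)^2 - 4(4)(-7) = 25 + 112 = 137
Since discriminant = 137 > 0, there are two real roots.
x = (5 ± sqrt(137)) / 8
Numerically: x ≈ 2.0881 or x ≈ -0.8381

x = (5 + sqrt(137)) / 8 or x = (5 - sqrt(137)) / 8


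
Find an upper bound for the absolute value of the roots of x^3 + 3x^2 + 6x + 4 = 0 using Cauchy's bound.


Cauchy's bound: all roots r satisfy |r| <= 1 + max(|a_i/a_n|) for i = 0,...,n-1
where a_n is the leading coefficient.

Coefficients: [1, 3, 6, 4]
Leading coefficient a_n = 1
Ratios |a_i/a_n|: 3, 6, 4
Maximum ratio: 6
Cauchy's bound: |r| <= 1 + 6 = 7

Upper bound = 7


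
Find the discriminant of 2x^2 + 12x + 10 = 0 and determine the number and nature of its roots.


For ax^2 + bx + c = 0, discriminant D = b^2 - 4ac
Here a = 2, b = 12, c = 10
D = (12)^2 - 4(2)(10) = 144 - 80 = 64

D = 64 > 0 and is a perfect square (sqrt = 8)
The equation has 2 distinct real rational roots.

Discriminant = 64, 2 distinct real rational roots


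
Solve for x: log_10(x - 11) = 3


Convert to exponential form: x - 11 = 10^3 = 1000
x = 1000 + 11 = 1011
Check: log_10(1011 - 11) = log_10(1000) = log_10(1000) = 3 ✓

x = 1011


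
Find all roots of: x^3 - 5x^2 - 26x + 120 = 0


Let p(x) = x^3 - 5x^2 - 26x + 120. By the rational root theorem (leading coefficient 1), any rational root is an integer divisor of 120: try ±1, ±2, ... in turn.
Test x = 1: value = 90 ≠ 0.
Test x = -1: value = 140 ≠ 0.
Test x = 2: value = 56 ≠ 0.
Test x = -2: value = 144 ≠ 0.
Test x = 3: value = 24 ≠ 0.
Test x = -3: value = 126 ≠ 0.
Test x = 4: value = 0 ✓, so (x - 4) is a factor.
Synthetic division by (x - 4): bring down 1; 1(4) - 5 = -1; (-1)(4) - 26 = -30; (-30)(4) + 120 = 0 → quotient x^2 - x - 30, remainder 0.
Solve the quadratic x^2 - x - 30 = 0: discriminant = (-1)^2 - 4(1)(-30) = 1 + 120 = 121.
sqrt(121) = 11, so x = (1 ± 11)/2: x = 6 or x = -5.
Collecting all roots found:

x = -5, x = 4, x = 6


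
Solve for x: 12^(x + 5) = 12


Express both sides with the same base.
12 = 12^1
Since the bases match, equate exponents: x + 5 = 1
So x = 1 - (5) = -4

x = -4


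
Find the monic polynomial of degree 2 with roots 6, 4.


A monic polynomial with roots 6, 4 is:
p(x) = (x - 6)(x - 4)
After multiplying by (x - 6): x - 6
After multiplying by (x - 4): x^2 - 10x + 24

x^2 - 10x + 24


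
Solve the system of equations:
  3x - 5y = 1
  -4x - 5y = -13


Using Cramer's rule:
Determinant D = (3)(-5) - (-4)(-5) = -15 - 20 = -35
Dx = (1)(-5) - (-13)(-5) = -5 - 65 = -70
Dy = (3)(-13) - (-4)(1) = -39 + 4 = -35
x = Dx/D = -70/-35 = 2
y = Dy/D = -35/-35 = 1

x = 2, y = 1


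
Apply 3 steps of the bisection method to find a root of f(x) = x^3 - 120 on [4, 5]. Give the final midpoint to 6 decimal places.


f(x) = x^3 - 120
f(4) = -56 < 0
f(5) = 5 > 0

Step 1: midpoint = (4.000000 + 5.000000)/2 = 4.500000
  f(4.500000) = -28.875000
  f(mid) < 0, so root is in [4.500000, 5.000000]

Step 2: midpoint = (4.500000 + 5.000000)/2 = 4.750000
  f(4.750000) = -12.828125
  f(mid) < 0, so root is in [4.750000, 5.000000]

Step 3: midpoint = (4.750000 + 5.000000)/2 = 4.875000
  f(4.875000) = -4.142578
  f(mid) < 0, so root is in [4.875000, 5.000000]

midpoint = 4.875000


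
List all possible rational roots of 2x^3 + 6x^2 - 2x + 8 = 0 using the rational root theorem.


Rational root theorem: possible roots are ±p/q where:
  p divides the constant term (8): p ∈ {1, 2, 4, 8}
  q divides the leading coefficient (2): q ∈ {1, 2}

All possible rational roots: -8, -4, -2, -1, -1/2, 1/2, 1, 2, 4, 8

-8, -4, -2, -1, -1/2, 1/2, 1, 2, 4, 8


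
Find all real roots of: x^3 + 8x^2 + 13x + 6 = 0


Let p(x) = x^3 + 8x^2 + 13x + 6. By the rational root theorem (leading coefficient 1), any rational root is an integer divisor of 6: try ±1, ±2, ... in turn.
Test x = 1: value = 28 ≠ 0.
Test x = -1: value = 0 ✓, so (x + 1) is a factor.
Synthetic division by (x + 1): bring down 1; 1(-1) + 8 = 7; 7(-1) + 13 = 6; 6(-1) + 6 = 0 → quotient x^2 + 7x + 6, remainder 0.
Solve the quadratic x^2 + 7x + 6 = 0: discriminant = 7^2 - 4(1)(6) = 49 - 24 = 25.
sqrt(25) = 5, so x = (-7 ± 5)/2: x = -1 or x = -6.

x = -6, x = -1 (multiplicity 2)


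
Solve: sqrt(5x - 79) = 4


Square both sides: 5x - 79 = 4^2 = 16
5x = 16 + 79 = 95
x = 19
Check: sqrt(5*19 - 79) = sqrt(16) = 4 ✓

x = 19


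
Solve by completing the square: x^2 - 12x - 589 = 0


Start: x^2 - 12x - 589 = 0
Move constant: x^2 - 12x = 589
Half of -12 is -6, squared is 36
Add 36 to both sides: x^2 - 12x + 36 = 625
(x - 6)^2 = 625
x - 6 = ±25
x = 6 + 25 = 31 or x = 6 - 25 = -19

x = -19, x = 31


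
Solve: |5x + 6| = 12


An absolute value equation |expr| = 12 gives two cases:
Case 1: 5x + 6 = 12
  5x = 6, so x = 6/5
Case 2: 5x + 6 = -12
  5x = -18, so x = -18/5

x = -18/5, x = 6/5


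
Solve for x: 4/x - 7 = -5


Subtract -7 from both sides: 4/x = 2
Multiply both sides by x: 4 = 2 * x
Divide by 2: x = 2

x = 2


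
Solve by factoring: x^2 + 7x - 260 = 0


We need two numbers that multiply to -260 and add to 7.
Those numbers are 20 and -13 (since 20 * (-13) = -260 and 20 + (-13) = 7).
So x^2 + 7x - 260 = (x + 20)(x - 13) = 0
Setting each factor to zero: x = -20 or x = 13

x = -20, x = 13


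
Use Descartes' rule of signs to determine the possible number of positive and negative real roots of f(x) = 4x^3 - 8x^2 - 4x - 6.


Descartes' rule of signs:

For positive roots, count sign changes in f(x) = 4x^3 - 8x^2 - 4x - 6:
Signs of coefficients: +, -, -, -
Number of sign changes: 1
Possible positive real roots: 1

For negative roots, examine f(-x) = -4x^3 - 8x^2 + 4x - 6:
Signs of coefficients: -, -, +, -
Number of sign changes: 2
Possible negative real roots: 2, 0

Positive roots: 1; Negative roots: 2 or 0


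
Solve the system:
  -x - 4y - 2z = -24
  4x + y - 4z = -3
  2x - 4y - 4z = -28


Using Cramer's rule. Expand each determinant along the first row.
D  = (-1)*[1*(-4) - (-4)*(-4)] - (-4)*[4*(-4) - (-4)*2] + (-2)*[4*(-4) - 1*2]
  = (-1)*(-20) - (-4)*(-8) + (-2)*(-18) = 24
Dx = (-24)*[1*(-4) - (-4)*(-4)] - (-4)*[(-3)*(-4) - (-4)*(-28)] + (-2)*[(-3)*(-4) - 1*(-28)]
  = (-24)*(-20) - (-4)*(-100) + (-2)*(40) = 0
Dy = (-1)*[(-3)*(-4) - (-4)*(-28)] - (-24)*[4*(-4) - (-4)*2] + (-2)*[4*(-28) - (-3)*2]
  = (-1)*(-100) - (-24)*(-8) + (-2)*(-106) = 120
Dz = (-1)*[1*(-28) - (-3)*(-4)] - (-4)*[4*(-28) - (-3)*2] + (-24)*[4*(-4) - 1*2]
  = (-1)*(-40) - (-4)*(-106) + (-24)*(-18) = 48
x = Dx/D = 0/24 = 0, y = Dy/D = 120/24 = 5, z = Dz/D = 48/24 = 2
Check eq1: (-1)(0) + (-4)(5) + (-2)(2) = -24 = -24 ✓
Check eq2: (4)(0) + (1)(5) + (-4)(2) = -3 = -3 ✓
Check eq3: (2)(0) + (-4)(5) + (-4)(2) = -28 = -28 ✓

x = 0, y = 5, z = 2


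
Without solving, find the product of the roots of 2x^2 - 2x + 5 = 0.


By Vieta's formulas for ax^2 + bx + c = 0:
  Sum of roots = -b/a
  Product of roots = c/a

Here a = 2, b = -2, c = 5
Sum = -(-2)/2 = 1
Product = 5/2 = 5/2

Product = 5/2


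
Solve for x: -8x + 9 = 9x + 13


Starting with: -8x + 9 = 9x + 13
Move all x terms to left: (-8 - 9)x = 13 - 9
Simplify: -17x = 4
Divide both sides by -17: x = -4/17

x = -4/17


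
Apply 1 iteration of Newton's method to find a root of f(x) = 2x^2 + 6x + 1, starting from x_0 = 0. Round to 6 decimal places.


Newton's method: x_(n+1) = x_n - f(x_n)/f'(x_n)
f(x) = 2x^2 + 6x + 1
f'(x) = 4x + 6

Iteration 1:
  f(0.000000) = 1.000000
  f'(0.000000) = 6.000000
  x_1 = 0.000000 - (1.000000)/(6.000000) = -0.166667

x_1 = -0.166667


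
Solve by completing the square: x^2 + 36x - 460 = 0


Start: x^2 + 36x - 460 = 0
Move constant: x^2 + 36x = 460
Half of 36 is 18, squared is 324
Add 324 to both sides: x^2 + 36x + 324 = 784
(x + 18)^2 = 784
x + 18 = ±28
x = -18 + 28 = 10 or x = -18 - 28 = -46

x = -46, x = 10


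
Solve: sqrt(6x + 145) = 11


Square both sides: 6x + 145 = 11^2 = 121
6x = 121 - 145 = -24
x = -4
Check: sqrt(6*(-4) + 145) = sqrt(121) = 11 ✓

x = -4


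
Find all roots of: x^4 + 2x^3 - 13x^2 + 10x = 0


The constant term is 0, so x = 0 is a root. Factor out x:
  x^3 + 2x^2 - 13x + 10 = 0
Let p(x) = x^3 + 2x^2 - 13x + 10. By the rational root theorem (leading coefficient 1), any rational root is an integer divisor of 10: try ±1, ±2, ... in turn.
Test x = 1: value = 0 ✓, so (x - 1) is a factor.
Synthetic division by (x - 1): bring down 1; 1(1) + 2 = 3; 3(1) - 13 = -10; (-10)(1) + 10 = 0 → quotient x^2 + 3x - 10, remainder 0.
Solve the quadratic x^2 + 3x - 10 = 0: discriminant = 3^2 - 4(1)(-10) = 9 + 40 = 49.
sqrt(49) = 7, so x = (-3 ± 7)/2: x = 2 or x = -5.
Collecting all roots found:

x = -5, x = 0, x = 1, x = 2


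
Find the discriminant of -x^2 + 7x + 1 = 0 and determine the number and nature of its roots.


For ax^2 + bx + c = 0, discriminant D = b^2 - 4ac
Here a = -1, b = 7, c = 1
D = (7)^2 - 4(-1)(1) = 49 + 4 = 53

D = 53 > 0 but not a perfect square
The equation has 2 distinct real irrational roots.

Discriminant = 53, 2 distinct real irrational roots


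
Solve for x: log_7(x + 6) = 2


Convert to exponential form: x + 6 = 7^2 = 49
x = 49 - 6 = 43
Check: log_7(43 + 6) = log_7(49) = log_7(49) = 2 ✓

x = 43


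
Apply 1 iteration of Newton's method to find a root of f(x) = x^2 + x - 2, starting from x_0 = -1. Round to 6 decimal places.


Newton's method: x_(n+1) = x_n - f(x_n)/f'(x_n)
f(x) = x^2 + x - 2
f'(x) = 2x + 1

Iteration 1:
  f(-1.000000) = -2.000000
  f'(-1.000000) = -1.000000
  x_1 = -1.000000 - (-2.000000)/(-1.000000) = -3.000000

x_1 = -3.000000


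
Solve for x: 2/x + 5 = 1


Subtract 5 from both sides: 2/x = -4
Multiply both sides by x: 2 = -4 * x
Divide by -4: x = -1/2

x = -1/2


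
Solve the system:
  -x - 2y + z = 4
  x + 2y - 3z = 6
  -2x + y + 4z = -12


Using Cramer's rule. Expand each determinant along the first row.
D  = (-1)*[2*4 - (-3)*1] - (-2)*[1*4 - (-3)*(-2)] + 1*[1*1 - 2*(-2)]
  = (-1)*(11) - (-2)*(-2) + 1*(5) = -10
Dx = 4*[2*4 - (-3)*1] - (-2)*[6*4 - (-3)*(-12)] + 1*[6*1 - 2*(-12)]
  = 4*(11) - (-2)*(-12) + 1*(30) = 50
Dy = (-1)*[6*4 - (-3)*(-12)] - 4*[1*4 - (-3)*(-2)] + 1*[1*(-12) - 6*(-2)]
  = (-1)*(-12) - 4*(-2) + 1*(0) = 20
Dz = (-1)*[2*(-12) - 6*1] - (-2)*[1*(-12) - 6*(-2)] + 4*[1*1 - 2*(-2)]
  = (-1)*(-30) - (-2)*(0) + 4*(5) = 50
x = Dx/D = 50/-10 = -5, y = Dy/D = 20/-10 = -2, z = Dz/D = 50/-10 = -5
Check eq1: (-1)(-5) + (-2)(-2) + (1)(-5) = 4 = 4 ✓
Check eq2: (1)(-5) + (2)(-2) + (-3)(-5) = 6 = 6 ✓
Check eq3: (-2)(-5) + (1)(-2) + (4)(-5) = -12 = -12 ✓

x = -5, y = -2, z = -5


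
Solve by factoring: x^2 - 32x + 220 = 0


We need two numbers that multiply to 220 and add to -32.
Those numbers are -22 and -10 (since (-22) * (-10) = 220 and (-22) + (-10) = -32).
So x^2 - 32x + 220 = (x - 22)(x - 10) = 0
Setting each factor to zero: x = 22 or x = 10

x = 10, x = 22


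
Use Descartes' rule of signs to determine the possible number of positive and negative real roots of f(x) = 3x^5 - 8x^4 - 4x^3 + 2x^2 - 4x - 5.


Descartes' rule of signs:

For positive roots, count sign changes in f(x) = 3x^5 - 8x^4 - 4x^3 + 2x^2 - 4x - 5:
Signs of coefficients: +, -, -, +, -, -
Number of sign changes: 3
Possible positive real roots: 3, 1

For negative roots, examine f(-x) = -3x^5 - 8x^4 + 4x^3 + 2x^2 + 4x - 5:
Signs of coefficients: -, -, +, +, +, -
Number of sign changes: 2
Possible negative real roots: 2, 0

Positive roots: 3 or 1; Negative roots: 2 or 0


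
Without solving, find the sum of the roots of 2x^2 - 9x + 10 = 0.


By Vieta's formulas for ax^2 + bx + c = 0:
  Sum of roots = -b/a
  Product of roots = c/a

Here a = 2, b = -9, c = 10
Sum = -(-9)/2 = 9/2
Product = 10/2 = 5

Sum = 9/2


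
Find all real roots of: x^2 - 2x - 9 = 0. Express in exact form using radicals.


Using the quadratic formula: x = (-b ± sqrt(b^2 - 4ac)) / (2a)
Here a = 1, b = -2, c = -9
Discriminant = b^2 - 4ac = (-2)^2 - 4(1)(-9) = 4 + 36 = 40
Since discriminant = 40 > 0, there are two real roots.
x = (2 ± 2*sqrt(10)) / 2
Simplifying: x = 1 ± sqrt(10)
Numerically: x ≈ 4.1623 or x ≈ -2.1623

x = 1 + sqrt(10) or x = 1 - sqrt(10)


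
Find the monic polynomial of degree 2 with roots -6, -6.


A monic polynomial with roots -6, -6 is:
p(x) = (x + 6)(x + 6)
After multiplying by (x + 6): x + 6
After multiplying by (x + 6): x^2 + 12x + 36

x^2 + 12x + 36


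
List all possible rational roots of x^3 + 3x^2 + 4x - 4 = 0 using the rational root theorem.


Rational root theorem: possible roots are ±p/q where:
  p divides the constant term (-4): p ∈ {1, 2, 4}
  q divides the leading coefficient (1): q ∈ {1}

All possible rational roots: -4, -2, -1, 1, 2, 4

-4, -2, -1, 1, 2, 4


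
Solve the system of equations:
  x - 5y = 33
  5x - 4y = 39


Using Cramer's rule:
Determinant D = (1)(-4) - (5)(-5) = -4 + 25 = 21
Dx = (33)(-4) - (39)(-5) = -132 + 195 = 63
Dy = (1)(39) - (5)(33) = 39 - 165 = -126
x = Dx/D = 63/21 = 3
y = Dy/D = -126/21 = -6

x = 3, y = -6


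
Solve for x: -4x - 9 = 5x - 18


Starting with: -4x - 9 = 5x - 18
Move all x terms to left: (-4 - 5)x = -18 + 9
Simplify: -9x = -9
Divide both sides by -9: x = 1

x = 1


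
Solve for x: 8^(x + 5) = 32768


Express both sides with the same base.
32768 = 8^5
Since the bases match, equate exponents: x + 5 = 5
So x = 5 - (5) = 0

x = 0


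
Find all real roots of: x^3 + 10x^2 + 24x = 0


The constant term is 0, so x = 0 is a root. Factor out x:
  x(x^2 + 10x + 24) = 0
Solve the quadratic x^2 + 10x + 24 = 0: discriminant = 10^2 - 4(1)(24) = 100 - 96 = 4.
sqrt(4) = 2, so x = (-10 ± 2)/2: x = -4 or x = -6.

x = -6, x = -4, x = 0


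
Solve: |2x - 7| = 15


An absolute value equation |expr| = 15 gives two cases:
Case 1: 2x - 7 = 15
  2x = 22, so x = 11
Case 2: 2x - 7 = -15
  2x = -8, so x = -4

x = -4, x = 11


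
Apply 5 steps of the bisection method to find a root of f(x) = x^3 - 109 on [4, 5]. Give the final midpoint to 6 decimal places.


f(x) = x^3 - 109
f(4) = -45 < 0
f(5) = 16 > 0

Step 1: midpoint = (4.000000 + 5.000000)/2 = 4.500000
  f(4.500000) = -17.875000
  f(mid) < 0, so root is in [4.500000, 5.000000]

Step 2: midpoint = (4.500000 + 5.000000)/2 = 4.750000
  f(4.750000) = -1.828125
  f(mid) < 0, so root is in [4.750000, 5.000000]

Step 3: midpoint = (4.750000 + 5.000000)/2 = 4.875000
  f(4.875000) = 6.857422
  f(mid) > 0, so root is in [4.750000, 4.875000]

Step 4: midpoint = (4.750000 + 4.875000)/2 = 4.812500
  f(4.812500) = 2.458252
  f(mid) > 0, so root is in [4.750000, 4.812500]

Step 5: midpoint = (4.750000 + 4.812500)/2 = 4.781250
  f(4.781250) = 0.301056
  f(mid) > 0, so root is in [4.750000, 4.781250]

midpoint = 4.781250


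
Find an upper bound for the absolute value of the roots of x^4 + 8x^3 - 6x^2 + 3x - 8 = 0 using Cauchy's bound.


Cauchy's bound: all roots r satisfy |r| <= 1 + max(|a_i/a_n|) for i = 0,...,n-1
where a_n is the leading coefficient.

Coefficients: [1, 8, -6, 3, -8]
Leading coefficient a_n = 1
Ratios |a_i/a_n|: 8, 6, 3, 8
Maximum ratio: 8
Cauchy's bound: |r| <= 1 + 8 = 9

Upper bound = 9


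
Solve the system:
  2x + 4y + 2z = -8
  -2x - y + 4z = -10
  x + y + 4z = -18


Using Cramer's rule. Expand each determinant along the first row.
D  = 2*[(-1)*4 - 4*1] - 4*[(-2)*4 - 4*1] + 2*[(-2)*1 - (-1)*1]
  = 2*(-8) - 4*(-12) + 2*(-1) = 30
Dx = (-8)*[(-1)*4 - 4*1] - 4*[(-10)*4 - 4*(-18)] + 2*[(-10)*1 - (-1)*(-18)]
  = (-8)*(-8) - 4*(32) + 2*(-28) = -120
Dy = 2*[(-10)*4 - 4*(-18)] - (-8)*[(-2)*4 - 4*1] + 2*[(-2)*(-18) - (-10)*1]
  = 2*(32) - (-8)*(-12) + 2*(46) = 60
Dz = 2*[(-1)*(-18) - (-10)*1] - 4*[(-2)*(-18) - (-10)*1] + (-8)*[(-2)*1 - (-1)*1]
  = 2*(28) - 4*(46) + (-8)*(-1) = -120
x = Dx/D = -120/30 = -4, y = Dy/D = 60/30 = 2, z = Dz/D = -120/30 = -4
Check eq1: (2)(-4) + (4)(2) + (2)(-4) = -8 = -8 ✓
Check eq2: (-2)(-4) + (-1)(2) + (4)(-4) = -10 = -10 ✓
Check eq3: (1)(-4) + (1)(2) + (4)(-4) = -18 = -18 ✓

x = -4, y = 2, z = -4


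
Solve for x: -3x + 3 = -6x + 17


Starting with: -3x + 3 = -6x + 17
Move all x terms to left: (-3 + 6)x = 17 - 3
Simplify: 3x = 14
Divide both sides by 3: x = 14/3

x = 14/3


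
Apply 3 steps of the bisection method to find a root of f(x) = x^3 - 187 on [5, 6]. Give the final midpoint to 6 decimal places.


f(x) = x^3 - 187
f(5) = -62 < 0
f(6) = 29 > 0

Step 1: midpoint = (5.000000 + 6.000000)/2 = 5.500000
  f(5.500000) = -20.625000
  f(mid) < 0, so root is in [5.500000, 6.000000]

Step 2: midpoint = (5.500000 + 6.000000)/2 = 5.750000
  f(5.750000) = 3.109375
  f(mid) > 0, so root is in [5.500000, 5.750000]

Step 3: midpoint = (5.500000 + 5.750000)/2 = 5.625000
  f(5.625000) = -9.021484
  f(mid) < 0, so root is in [5.625000, 5.750000]

midpoint = 5.625000


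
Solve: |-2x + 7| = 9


An absolute value equation |expr| = 9 gives two cases:
Case 1: -2x + 7 = 9
  -2x = 2, so x = -1
Case 2: -2x + 7 = -9
  -2x = -16, so x = 8

x = -1, x = 8


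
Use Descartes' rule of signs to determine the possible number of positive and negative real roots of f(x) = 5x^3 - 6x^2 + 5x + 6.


Descartes' rule of signs:

For positive roots, count sign changes in f(x) = 5x^3 - 6x^2 + 5x + 6:
Signs of coefficients: +, -, +, +
Number of sign changes: 2
Possible positive real roots: 2, 0

For negative roots, examine f(-x) = -5x^3 - 6x^2 - 5x + 6:
Signs of coefficients: -, -, -, +
Number of sign changes: 1
Possible negative real roots: 1

Positive roots: 2 or 0; Negative roots: 1


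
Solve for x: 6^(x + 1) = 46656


Express both sides with the same base.
46656 = 6^6
Since the bases match, equate exponents: x + 1 = 6
So x = 6 - (1) = 5

x = 5


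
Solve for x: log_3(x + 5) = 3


Convert to exponential form: x + 5 = 3^3 = 27
x = 27 - 5 = 22
Check: log_3(22 + 5) = log_3(27) = log_3(27) = 3 ✓

x = 22


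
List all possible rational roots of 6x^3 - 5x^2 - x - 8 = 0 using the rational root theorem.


Rational root theorem: possible roots are ±p/q where:
  p divides the constant term (-8): p ∈ {1, 2, 4, 8}
  q divides the leading coefficient (6): q ∈ {1, 2, 3, 6}

All possible rational roots: -8, -4, -8/3, -2, -4/3, -1, -2/3, -1/2, -1/3, -1/6, 1/6, 1/3, 1/2, 2/3, 1, 4/3, 2, 8/3, 4, 8

-8, -4, -8/3, -2, -4/3, -1, -2/3, -1/2, -1/3, -1/6, 1/6, 1/3, 1/2, 2/3, 1, 4/3, 2, 8/3, 4, 8


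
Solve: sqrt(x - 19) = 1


Square both sides: x - 19 = 1^2 = 1
x = 1 + 19 = 20
x = 20
Check: sqrt(1*20 - 19) = sqrt(1) = 1 ✓

x = 20


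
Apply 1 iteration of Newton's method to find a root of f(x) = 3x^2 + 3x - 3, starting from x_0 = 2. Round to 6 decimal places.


Newton's method: x_(n+1) = x_n - f(x_n)/f'(x_n)
f(x) = 3x^2 + 3x - 3
f'(x) = 6x + 3

Iteration 1:
  f(2.000000) = 15.000000
  f'(2.000000) = 15.000000
  x_1 = 2.000000 - (15.000000)/(15.000000) = 1.000000

x_1 = 1.000000


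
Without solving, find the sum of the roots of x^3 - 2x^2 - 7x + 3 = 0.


By Vieta's formulas for x^3 + bx^2 + cx + d = 0:
  r1 + r2 + r3 = -b/a = 2
  r1*r2 + r1*r3 + r2*r3 = c/a = -7
  r1*r2*r3 = -d/a = -3


Sum = 2


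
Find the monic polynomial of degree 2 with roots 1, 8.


A monic polynomial with roots 1, 8 is:
p(x) = (x - 1)(x - 8)
After multiplying by (x - 1): x - 1
After multiplying by (x - 8): x^2 - 9x + 8

x^2 - 9x + 8


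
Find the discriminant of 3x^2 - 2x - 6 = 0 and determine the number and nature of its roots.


For ax^2 + bx + c = 0, discriminant D = b^2 - 4ac
Here a = 3, b = -2, c = -6
D = (-2)^2 - 4(3)(-6) = 4 + 72 = 76

D = 76 > 0 but not a perfect square
The equation has 2 distinct real irrational roots.

Discriminant = 76, 2 distinct real irrational roots


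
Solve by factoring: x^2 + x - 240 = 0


We need two numbers that multiply to -240 and add to 1.
Those numbers are 16 and -15 (since 16 * (-15) = -240 and 16 + (-15) = 1).
So x^2 + x - 240 = (x + 16)(x - 15) = 0
Setting each factor to zero: x = -16 or x = 15

x = -16, x = 15


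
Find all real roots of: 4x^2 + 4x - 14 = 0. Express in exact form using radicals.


Using the quadratic formula: x = (-b ± sqrt(b^2 - 4ac)) / (2a)
Here a = 4, b = 4, c = -14
Discriminant = b^2 - 4ac = 4^2 - 4(4)(-14) = 16 + 224 = 240
Since discriminant = 240 > 0, there are two real roots.
x = (-4 ± 4*sqrt(15)) / 8
Simplifying: x = (-1 ± sqrt(15)) / 2
Numerically: x ≈ 1.4365 or x ≈ -2.4365

x = (-1 + sqrt(15)) / 2 or x = (-1 - sqrt(15)) / 2


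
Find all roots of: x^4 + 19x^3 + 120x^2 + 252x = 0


The constant term is 0, so x = 0 is a root. Factor out x:
  x^3 + 19x^2 + 120x + 252 = 0
Let p(x) = x^3 + 19x^2 + 120x + 252. By the rational root theorem (leading coefficient 1), any rational root is an integer divisor of 252: try ±1, ±2, ... in turn.
Test x = 1: value = 392 ≠ 0.
Test x = -1: value = 150 ≠ 0.
Test x = 2: value = 576 ≠ 0.
Test x = -2: value = 80 ≠ 0.
Test x = 3: value = 810 ≠ 0.
Test x = -3: value = 36 ≠ 0.
Test x = 4: value = 1100 ≠ 0.
Test x = -4: value = 12 ≠ 0.
Test x = 6: value = 1872 ≠ 0.
Test x = -6: value = 0 ✓, so (x + 6) is a factor.
Synthetic division by (x + 6): bring down 1; 1(-6) + 19 = 13; 13(-6) + 120 = 42; 42(-6) + 252 = 0 → quotient x^2 + 13x + 42, remainder 0.
Solve the quadratic x^2 + 13x + 42 = 0: discriminant = 13^2 - 4(1)(42) = 169 - 168 = 1.
sqrt(1) = 1, so x = (-13 ± 1)/2: x = -6 or x = -7.
Collecting all roots found:

x = -7, x = -6 (multiplicity 2), x = 0


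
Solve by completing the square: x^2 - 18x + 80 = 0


Start: x^2 - 18x + 80 = 0
Move constant: x^2 - 18x = -80
Half of -18 is -9, squared is 81
Add 81 to both sides: x^2 - 18x + 81 = 1
(x - 9)^2 = 1
x - 9 = ±1
x = 9 + 1 = 10 or x = 9 - 1 = 8

x = 8, x = 10


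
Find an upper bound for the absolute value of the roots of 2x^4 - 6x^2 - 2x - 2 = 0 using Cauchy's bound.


Cauchy's bound: all roots r satisfy |r| <= 1 + max(|a_i/a_n|) for i = 0,...,n-1
where a_n is the leading coefficient.

Coefficients: [2, 0, -6, -2, -2]
Leading coefficient a_n = 2
Ratios |a_i/a_n|: 0, 3, 1, 1
Maximum ratio: 3
Cauchy's bound: |r| <= 1 + 3 = 4

Upper bound = 4


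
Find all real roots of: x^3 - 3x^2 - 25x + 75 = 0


Let p(x) = x^3 - 3x^2 - 25x + 75. By the rational root theorem (leading coefficient 1), any rational root is an integer divisor of 75: try ±1, ±2, ... in turn.
Test x = 1: value = 48 ≠ 0.
Test x = -1: value = 96 ≠ 0.
Test x = 3: value = 0 ✓, so (x - 3) is a factor.
Synthetic division by (x - 3): bring down 1; 1(3) - 3 = 0; 0(3) - 25 = -25; (-25)(3) + 75 = 0 → quotient x^2 - 25, remainder 0.
Solve the quadratic x^2 - 25 = 0: discriminant = 0^2 - 4(1)(-25) = 0 + 100 = 100.
sqrt(100) = 10, so x = (0 ± 10)/2: x = 5 or x = -5.

x = -5, x = 3, x = 5


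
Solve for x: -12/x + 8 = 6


Subtract 8 from both sides: -12/x = -2
Multiply both sides by x: -12 = -2 * x
Divide by -2: x = 6

x = 6


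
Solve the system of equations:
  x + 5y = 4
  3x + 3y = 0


Using Cramer's rule:
Determinant D = (1)(3) - (3)(5) = 3 - 15 = -12
Dx = (4)(3) - (0)(5) = 12 - 0 = 12
Dy = (1)(0) - (3)(4) = 0 - 12 = -12
x = Dx/D = 12/-12 = -1
y = Dy/D = -12/-12 = 1

x = -1, y = 1


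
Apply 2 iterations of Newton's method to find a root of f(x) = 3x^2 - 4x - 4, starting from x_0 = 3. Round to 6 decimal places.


Newton's method: x_(n+1) = x_n - f(x_n)/f'(x_n)
f(x) = 3x^2 - 4x - 4
f'(x) = 6x - 4

Iteration 1:
  f(3.000000) = 11.000000
  f'(3.000000) = 14.000000
  x_1 = 3.000000 - (11.000000)/(14.000000) = 2.214286

Iteration 2:
  f(2.214286) = 1.852041
  f'(2.214286) = 9.285714
  x_2 = 2.214286 - (1.852041)/(9.285714) = 2.014835

x_2 = 2.014835


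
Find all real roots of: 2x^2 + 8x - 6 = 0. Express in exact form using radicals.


Using the quadratic formula: x = (-b ± sqrt(b^2 - 4ac)) / (2a)
Here a = 2, b = 8, c = -6
Discriminant = b^2 - 4ac = 8^2 - 4(2)(-6) = 64 + 48 = 112
Since discriminant = 112 > 0, there are two real roots.
x = (-8 ± 4*sqrt(7)) / 4
Simplifying: x = -2 ± sqrt(7)
Numerically: x ≈ 0.6458 or x ≈ -4.6458

x = -2 + sqrt(7) or x = -2 - sqrt(7)


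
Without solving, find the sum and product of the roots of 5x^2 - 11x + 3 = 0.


By Vieta's formulas for ax^2 + bx + c = 0:
  Sum of roots = -b/a
  Product of roots = c/a

Here a = 5, b = -11, c = 3
Sum = -(-11)/5 = 11/5
Product = 3/5 = 3/5

Sum = 11/5, Product = 3/5


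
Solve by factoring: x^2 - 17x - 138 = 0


We need two numbers that multiply to -138 and add to -17.
Those numbers are 6 and -23 (since 6 * (-23) = -138 and 6 + (-23) = -17).
So x^2 - 17x - 138 = (x + 6)(x - 23) = 0
Setting each factor to zero: x = -6 or x = 23

x = -6, x = 23


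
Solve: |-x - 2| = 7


An absolute value equation |expr| = 7 gives two cases:
Case 1: -x - 2 = 7
  -x = 9, so x = -9
Case 2: -x - 2 = -7
  -x = -5, so x = 5

x = -9, x = 5


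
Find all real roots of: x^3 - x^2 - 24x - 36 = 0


Let p(x) = x^3 - x^2 - 24x - 36. By the rational root theorem (leading coefficient 1), any rational root is an integer divisor of 36: try ±1, ±2, ... in turn.
Test x = 1: value = -60 ≠ 0.
Test x = -1: value = -14 ≠ 0.
Test x = 2: value = -80 ≠ 0.
Test x = -2: value = 0 ✓, so (x + 2) is a factor.
Synthetic division by (x + 2): bring down 1; 1(-2) - 1 = -3; (-3)(-2) - 24 = -18; (-18)(-2) - 36 = 0 → quotient x^2 - 3x - 18, remainder 0.
Solve the quadratic x^2 - 3x - 18 = 0: discriminant = (-3)^2 - 4(1)(-18) = 9 + 72 = 81.
sqrt(81) = 9, so x = (3 ± 9)/2: x = 6 or x = -3.

x = -3, x = -2, x = 6


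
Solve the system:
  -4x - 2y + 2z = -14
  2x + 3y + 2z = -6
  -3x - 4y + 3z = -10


Using Cramer's rule. Expand each determinant along the first row.
D  = (-4)*[3*3 - 2*(-4)] - (-2)*[2*3 - 2*(-3)] + 2*[2*(-4) - 3*(-3)]
  = (-4)*(17) - (-2)*(12) + 2*(1) = -42
Dx = (-14)*[3*3 - 2*(-4)] - (-2)*[(-6)*3 - 2*(-10)] + 2*[(-6)*(-4) - 3*(-10)]
  = (-14)*(17) - (-2)*(2) + 2*(54) = -126
Dy = (-4)*[(-6)*3 - 2*(-10)] - (-14)*[2*3 - 2*(-3)] + 2*[2*(-10) - (-6)*(-3)]
  = (-4)*(2) - (-14)*(12) + 2*(-38) = 84
Dz = (-4)*[3*(-10) - (-6)*(-4)] - (-2)*[2*(-10) - (-6)*(-3)] + (-14)*[2*(-4) - 3*(-3)]
  = (-4)*(-54) - (-2)*(-38) + (-14)*(1) = 126
x = Dx/D = -126/-42 = 3, y = Dy/D = 84/-42 = -2, z = Dz/D = 126/-42 = -3
Check eq1: (-4)(3) + (-2)(-2) + (2)(-3) = -14 = -14 ✓
Check eq2: (2)(3) + (3)(-2) + (2)(-3) = -6 = -6 ✓
Check eq3: (-3)(3) + (-4)(-2) + (3)(-3) = -10 = -10 ✓

x = 3, y = -2, z = -3


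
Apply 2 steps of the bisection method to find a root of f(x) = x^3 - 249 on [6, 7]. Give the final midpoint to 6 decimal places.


f(x) = x^3 - 249
f(6) = -33 < 0
f(7) = 94 > 0

Step 1: midpoint = (6.000000 + 7.000000)/2 = 6.500000
  f(6.500000) = 25.625000
  f(mid) > 0, so root is in [6.000000, 6.500000]

Step 2: midpoint = (6.000000 + 6.500000)/2 = 6.250000
  f(6.250000) = -4.859375
  f(mid) < 0, so root is in [6.250000, 6.500000]

midpoint = 6.250000


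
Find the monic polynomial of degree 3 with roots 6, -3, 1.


A monic polynomial with roots 6, -3, 1 is:
p(x) = (x - 6)(x + 3)(x - 1)
After multiplying by (x - 6): x - 6
After multiplying by (x + 3): x^2 - 3x - 18
After multiplying by (x - 1): x^3 - 4x^2 - 15x + 18

x^3 - 4x^2 - 15x + 18


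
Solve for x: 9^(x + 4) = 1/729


Express both sides with the same base.
1/729 = 9^(-3)
Since the bases match, equate exponents: x + 4 = -3
So x = -3 - (4) = -7

x = -7


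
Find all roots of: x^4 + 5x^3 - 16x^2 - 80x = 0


The constant term is 0, so x = 0 is a root. Factor out x:
  x^3 + 5x^2 - 16x - 80 = 0
Let p(x) = x^3 + 5x^2 - 16x - 80. By the rational root theorem (leading coefficient 1), any rational root is an integer divisor of 80: try ±1, ±2, ... in turn.
Test x = 1: value = -90 ≠ 0.
Test x = -1: value = -60 ≠ 0.
Test x = 2: value = -84 ≠ 0.
Test x = -2: value = -36 ≠ 0.
Test x = 4: value = 0 ✓, so (x - 4) is a factor.
Synthetic division by (x - 4): bring down 1; 1(4) + 5 = 9; 9(4) - 16 = 20; 20(4) - 80 = 0 → quotient x^2 + 9x + 20, remainder 0.
Solve the quadratic x^2 + 9x + 20 = 0: discriminant = 9^2 - 4(1)(20) = 81 - 80 = 1.
sqrt(1) = 1, so x = (-9 ± 1)/2: x = -4 or x = -5.
Collecting all roots found:

x = -5, x = -4, x = 0, x = 4


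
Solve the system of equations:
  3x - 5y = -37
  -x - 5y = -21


Using Cramer's rule:
Determinant D = (3)(-5) - (-1)(-5) = -15 - 5 = -20
Dx = (-37)(-5) - (-21)(-5) = 185 - 105 = 80
Dy = (3)(-21) - (-1)(-37) = -63 - 37 = -100
x = Dx/D = 80/-20 = -4
y = Dy/D = -100/-20 = 5

x = -4, y = 5


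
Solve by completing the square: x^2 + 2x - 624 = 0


Start: x^2 + 2x - 624 = 0
Move constant: x^2 + 2x = 624
Half of 2 is 1, squared is 1
Add 1 to both sides: x^2 + 2x + 1 = 625
(x + 1)^2 = 625
x + 1 = ±25
x = -1 + 25 = 24 or x = -1 - 25 = -26

x = -26, x = 24


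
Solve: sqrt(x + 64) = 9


Square both sides: x + 64 = 9^2 = 81
x = 81 - 64 = 17
x = 17
Check: sqrt(1*17 + 64) = sqrt(81) = 9 ✓

x = 17


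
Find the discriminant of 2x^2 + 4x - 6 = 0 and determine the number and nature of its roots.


For ax^2 + bx + c = 0, discriminant D = b^2 - 4ac
Here a = 2, b = 4, c = -6
D = (4)^2 - 4(2)(-6) = 16 + 48 = 64

D = 64 > 0 and is a perfect square (sqrt = 8)
The equation has 2 distinct real rational roots.

Discriminant = 64, 2 distinct real rational roots


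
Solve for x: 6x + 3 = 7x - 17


Starting with: 6x + 3 = 7x - 17
Move all x terms to left: (6 - 7)x = -17 - 3
Simplify: -x = -20
Divide both sides by -1: x = 20

x = 20


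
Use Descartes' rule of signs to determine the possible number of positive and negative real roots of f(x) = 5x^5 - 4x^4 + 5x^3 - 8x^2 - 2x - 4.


Descartes' rule of signs:

For positive roots, count sign changes in f(x) = 5x^5 - 4x^4 + 5x^3 - 8x^2 - 2x - 4:
Signs of coefficients: +, -, +, -, -, -
Number of sign changes: 3
Possible positive real roots: 3, 1

For negative roots, examine f(-x) = -5x^5 - 4x^4 - 5x^3 - 8x^2 + 2x - 4:
Signs of coefficients: -, -, -, -, +, -
Number of sign changes: 2
Possible negative real roots: 2, 0

Positive roots: 3 or 1; Negative roots: 2 or 0


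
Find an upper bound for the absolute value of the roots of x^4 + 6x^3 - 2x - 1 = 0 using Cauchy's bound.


Cauchy's bound: all roots r satisfy |r| <= 1 + max(|a_i/a_n|) for i = 0,...,n-1
where a_n is the leading coefficient.

Coefficients: [1, 6, 0, -2, -1]
Leading coefficient a_n = 1
Ratios |a_i/a_n|: 6, 0, 2, 1
Maximum ratio: 6
Cauchy's bound: |r| <= 1 + 6 = 7

Upper bound = 7


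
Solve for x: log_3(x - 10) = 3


Convert to exponential form: x - 10 = 3^3 = 27
x = 27 + 10 = 37
Check: log_3(37 - 10) = log_3(27) = log_3(27) = 3 ✓

x = 37


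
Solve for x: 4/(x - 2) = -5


Multiply both sides by (x - 2): 4 = -5(x - 2)
Distribute: 4 = -5x + 10
-5x = 4 - 10 = -6
x = 6/5

x = 6/5


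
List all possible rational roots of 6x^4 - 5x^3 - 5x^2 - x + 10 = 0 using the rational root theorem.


Rational root theorem: possible roots are ±p/q where:
  p divides the constant term (10): p ∈ {1, 2, 5, 10}
  q divides the leading coefficient (6): q ∈ {1, 2, 3, 6}

All possible rational roots: -10, -5, -10/3, -5/2, -2, -5/3, -1, -5/6, -2/3, -1/2, -1/3, -1/6, 1/6, 1/3, 1/2, 2/3, 5/6, 1, 5/3, 2, 5/2, 10/3, 5, 10

-10, -5, -10/3, -5/2, -2, -5/3, -1, -5/6, -2/3, -1/2, -1/3, -1/6, 1/6, 1/3, 1/2, 2/3, 5/6, 1, 5/3, 2, 5/2, 10/3, 5, 10


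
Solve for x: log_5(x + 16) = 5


Convert to exponential form: x + 16 = 5^5 = 3125
x = 3125 - 16 = 3109
Check: log_5(3109 + 16) = log_5(3125) = log_5(3125) = 5 ✓

x = 3109


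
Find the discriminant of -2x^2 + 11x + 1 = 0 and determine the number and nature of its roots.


For ax^2 + bx + c = 0, discriminant D = b^2 - 4ac
Here a = -2, b = 11, c = 1
D = (11)^2 - 4(-2)(1) = 121 + 8 = 129

D = 129 > 0 but not a perfect square
The equation has 2 distinct real irrational roots.

Discriminant = 129, 2 distinct real irrational roots


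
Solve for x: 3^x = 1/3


Express both sides with the same base.
1/3 = 3^(-1)
Since the bases match: x = -1

x = -1


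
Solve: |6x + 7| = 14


An absolute value equation |expr| = 14 gives two cases:
Case 1: 6x + 7 = 14
  6x = 7, so x = 7/6
Case 2: 6x + 7 = -14
  6x = -21, so x = -7/2

x = -7/2, x = 7/6


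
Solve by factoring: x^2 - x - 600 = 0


We need two numbers that multiply to -600 and add to -1.
Those numbers are 24 and -25 (since 24 * (-25) = -600 and 24 + (-25) = -1).
So x^2 - x - 600 = (x + 24)(x - 25) = 0
Setting each factor to zero: x = -24 or x = 25

x = -24, x = 25


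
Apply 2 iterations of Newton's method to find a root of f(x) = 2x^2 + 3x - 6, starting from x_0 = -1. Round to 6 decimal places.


Newton's method: x_(n+1) = x_n - f(x_n)/f'(x_n)
f(x) = 2x^2 + 3x - 6
f'(x) = 4x + 3

Iteration 1:
  f(-1.000000) = -7.000000
  f'(-1.000000) = -1.000000
  x_1 = -1.000000 - (-7.000000)/(-1.000000) = -8.000000

Iteration 2:
  f(-8.000000) = 98.000000
  f'(-8.000000) = -29.000000
  x_2 = -8.000000 - (98.000000)/(-29.000000) = -4.620690

x_2 = -4.620690


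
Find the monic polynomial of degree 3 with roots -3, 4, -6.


A monic polynomial with roots -3, 4, -6 is:
p(x) = (x + 3)(x - 4)(x + 6)
After multiplying by (x + 3): x + 3
After multiplying by (x - 4): x^2 - x - 12
After multiplying by (x + 6): x^3 + 5x^2 - 18x - 72

x^3 + 5x^2 - 18x - 72


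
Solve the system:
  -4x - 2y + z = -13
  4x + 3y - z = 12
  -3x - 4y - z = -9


Using Cramer's rule. Expand each determinant along the first row.
D  = (-4)*[3*(-1) - (-1)*(-4)] - (-2)*[4*(-1) - (-1)*(-3)] + 1*[4*(-4) - 3*(-3)]
  = (-4)*(-7) - (-2)*(-7) + 1*(-7) = 7
Dx = (-13)*[3*(-1) - (-1)*(-4)] - (-2)*[12*(-1) - (-1)*(-9)] + 1*[12*(-4) - 3*(-9)]
  = (-13)*(-7) - (-2)*(-21) + 1*(-21) = 28
Dy = (-4)*[12*(-1) - (-1)*(-9)] - (-13)*[4*(-1) - (-1)*(-3)] + 1*[4*(-9) - 12*(-3)]
  = (-4)*(-21) - (-13)*(-7) + 1*(0) = -7
Dz = (-4)*[3*(-9) - 12*(-4)] - (-2)*[4*(-9) - 12*(-3)] + (-13)*[4*(-4) - 3*(-3)]
  = (-4)*(21) - (-2)*(0) + (-13)*(-7) = 7
x = Dx/D = 28/7 = 4, y = Dy/D = -7/7 = -1, z = Dz/D = 7/7 = 1
Check eq1: (-4)(4) + (-2)(-1) + (1)(1) = -13 = -13 ✓
Check eq2: (4)(4) + (3)(-1) + (-1)(1) = 12 = 12 ✓
Check eq3: (-3)(4) + (-4)(-1) + (-1)(1) = -9 = -9 ✓

x = 4, y = -1, z = 1


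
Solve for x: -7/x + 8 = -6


Subtract 8 from both sides: -7/x = -14
Multiply both sides by x: -7 = -14 * x
Divide by -14: x = 1/2

x = 1/2


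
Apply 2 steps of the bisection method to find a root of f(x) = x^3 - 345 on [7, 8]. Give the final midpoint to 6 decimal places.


f(x) = x^3 - 345
f(7) = -2 < 0
f(8) = 167 > 0

Step 1: midpoint = (7.000000 + 8.000000)/2 = 7.500000
  f(7.500000) = 76.875000
  f(mid) > 0, so root is in [7.000000, 7.500000]

Step 2: midpoint = (7.000000 + 7.500000)/2 = 7.250000
  f(7.250000) = 36.078125
  f(mid) > 0, so root is in [7.000000, 7.250000]

midpoint = 7.250000


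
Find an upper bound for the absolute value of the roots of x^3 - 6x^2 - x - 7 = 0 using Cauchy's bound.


Cauchy's bound: all roots r satisfy |r| <= 1 + max(|a_i/a_n|) for i = 0,...,n-1
where a_n is the leading coefficient.

Coefficients: [1, -6, -1, -7]
Leading coefficient a_n = 1
Ratios |a_i/a_n|: 6, 1, 7
Maximum ratio: 7
Cauchy's bound: |r| <= 1 + 7 = 8

Upper bound = 8


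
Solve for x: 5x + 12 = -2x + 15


Starting with: 5x + 12 = -2x + 15
Move all x terms to left: (5 + 2)x = 15 - 12
Simplify: 7x = 3
Divide both sides by 7: x = 3/7

x = 3/7


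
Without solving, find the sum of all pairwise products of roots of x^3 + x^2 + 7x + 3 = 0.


By Vieta's formulas for x^3 + bx^2 + cx + d = 0:
  r1 + r2 + r3 = -b/a = -1
  r1*r2 + r1*r3 + r2*r3 = c/a = 7
  r1*r2*r3 = -d/a = -3


Sum of pairwise products = 7


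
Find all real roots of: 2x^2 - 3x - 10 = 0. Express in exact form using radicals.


Using the quadratic formula: x = (-b ± sqrt(b^2 - 4ac)) / (2a)
Here a = 2, b = -3, c = -10
Discriminant = b^2 - 4ac = (-3)^2 - 4(2)(-10) = 9 + 80 = 89
Since discriminant = 89 > 0, there are two real roots.
x = (3 ± sqrt(89)) / 4
Numerically: x ≈ 3.1085 or x ≈ -1.6085

x = (3 + sqrt(89)) / 4 or x = (3 - sqrt(89)) / 4


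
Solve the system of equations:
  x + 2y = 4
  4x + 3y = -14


Using Cramer's rule:
Determinant D = (1)(3) - (4)(2) = 3 - 8 = -5
Dx = (4)(3) - (-14)(2) = 12 + 28 = 40
Dy = (1)(-14) - (4)(4) = -14 - 16 = -30
x = Dx/D = 40/-5 = -8
y = Dy/D = -30/-5 = 6

x = -8, y = 6
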